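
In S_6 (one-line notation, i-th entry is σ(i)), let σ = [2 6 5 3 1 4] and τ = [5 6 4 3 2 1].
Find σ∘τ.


σ∘τ: apply τ first, then σ
1 →τ 5 →σ 1
2 →τ 6 →σ 4
3 →τ 4 →σ 3
4 →τ 3 →σ 5
5 →τ 2 →σ 6
6 →τ 1 →σ 2

σ∘τ = [1 4 3 5 6 2]


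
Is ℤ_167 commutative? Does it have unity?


ℤ_167 is a commutative ring with unity 1; 167 is prime, so ℤ_167 is a field (hence an integral domain)
Commutative: Yes
Integral domain: Yes
Has unity: Yes

ℤ_167: Commutative=Yes, Unity=Yes


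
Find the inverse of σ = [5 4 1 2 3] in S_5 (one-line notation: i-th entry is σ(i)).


To find σ⁻¹, swap domain and range:
σ(1) = 5 → σ⁻¹(5) = 1
σ(2) = 4 → σ⁻¹(4) = 2
σ(3) = 1 → σ⁻¹(1) = 3
σ(4) = 2 → σ⁻¹(2) = 4
σ(5) = 3 → σ⁻¹(3) = 5

σ⁻¹ = [3 4 5 2 1]


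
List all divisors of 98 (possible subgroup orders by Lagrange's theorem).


Lagrange's theorem: |H| divides |G|
|G| = 98
Divisors of 98: 1, 2, 7, 14, 49, 98

Possible subgroup orders: {1, 2, 7, 14, 49, 98}


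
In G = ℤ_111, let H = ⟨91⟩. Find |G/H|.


|⟨91⟩| = n / gcd(91, 111) = 111 / 1 = 111
H is normal (ℤ_111 is abelian).
|G/H| = |G| / |H| = 111 / 111 = 1

|G/H| = 1


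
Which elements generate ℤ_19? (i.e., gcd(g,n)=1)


g generates ℤ_n iff gcd(g,n) = 1
Prime factors of 19: 19
Generators are g ∈ {1,...,18} not divisible by any of these primes.
Generators: {1, 2, 3, 4, 5, 6, 7, 8, 9, 10, 11, 12, 13, 14, 15, 16, 17, 18}
Number of generators = φ(19) = 18

Generators of ℤ_19 = {1, 2, 3, 4, 5, 6, 7, 8, 9, 10, 11, 12, 13, 14, 15, 16, 17, 18}


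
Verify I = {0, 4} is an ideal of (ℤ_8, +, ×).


Check ideal conditions for I = {0, 4} in ℤ_8:
(1) I is an additive subgroup? Yes
(2) For r ∈ ℤ_8 and a ∈ I: r·a ∈ I? Yes

Yes, I is an ideal of ℤ_8


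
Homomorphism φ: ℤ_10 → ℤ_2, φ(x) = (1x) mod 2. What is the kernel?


Kernel = preimage of identity
ker(φ) = {x ∈ ℤ_10 : 1x ≡ 0 (mod 2)}. Since 2 | 10, φ is well-defined. The kernel is the cyclic subgroup ⟨2⟩ of ℤ_10 (order 5), i.e. {0, 2, 4, 6, 8}

ker(φ) = {0, 2, 4, 6, 8}


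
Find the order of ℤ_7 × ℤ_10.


|A × B| = |A| · |B|
|ℤ_7 × ℤ_10| = 7 × 10 = 70

|ℤ_7 × ℤ_10| = 70


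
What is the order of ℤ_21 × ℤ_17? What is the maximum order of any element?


|ℤ_21 × ℤ_17| = 21 × 17 = 357
Max element order = lcm(21,17) = 357
Cyclic? Yes (gcd=1)

|ℤ_21×ℤ_17| = 357, max element order = 357


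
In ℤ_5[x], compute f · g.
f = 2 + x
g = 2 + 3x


Expand and collect like terms; reduce coefficients mod 5:
x^0: 2·2 = 4 ≡ 4 (mod 5)
x^1: 2·3 + 1·2 = 8 ≡ 3 (mod 5)
x^2: 1·3 = 3 ≡ 3 (mod 5)
Result: 4 + 3x + 3x^2

f · g = 4 + 3x + 3x^2


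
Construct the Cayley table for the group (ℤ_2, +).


Elements: {0, 1}
Operation: addition mod 2
Entry (a, b) = (a + b) mod 2

Cayley table:
  | 0 | 1
0 | 0 | 1
1 | 1 | 0


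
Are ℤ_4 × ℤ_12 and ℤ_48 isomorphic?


Comparing ℤ_4 × ℤ_12 and ℤ_48:
gcd(4,12) = 4 ≠ 1. Max element order in ℤ_4×ℤ_12 is lcm(4,12) = 12 < 48, so it has no element of order 48

No, ℤ_4 × ℤ_12 ≇ ℤ_48


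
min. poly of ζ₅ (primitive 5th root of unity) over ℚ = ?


ζ₅ is a root of Φ₅(x) = x⁴ + x³ + x² + x + 1, irreducible over ℚ

Minimal polynomial: x⁴ + x³ + x² + x + 1


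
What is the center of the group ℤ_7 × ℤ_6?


Z(G) = {g ∈ G | gx = xg for all x ∈ G}
Direct product of abelian groups is abelian, so Z(G) = G

Z(ℤ_7 × ℤ_6) = ℤ_7 × ℤ_6


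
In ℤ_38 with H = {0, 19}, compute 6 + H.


6 + H = {6 + h (mod 38) : h ∈ H}
6+0=6, 6+19=25

6 + H = {6, 25}


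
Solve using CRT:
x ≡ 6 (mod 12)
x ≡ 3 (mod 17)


m₁ = 12, m₂ = 17, gcd = 1, so CRT applies. M = m₁·m₂ = 204
Let M₁ = M/m₁ = 17, M₂ = M/m₂ = 12
Find y₁ ≡ M₁⁻¹ (mod m₁): 17⁻¹ ≡ 5 (mod 12)
Find y₂ ≡ M₂⁻¹ (mod m₂): 12⁻¹ ≡ 10 (mod 17)
x = a₁·M₁·y₁ + a₂·M₂·y₂ = 6·17·5 + 3·12·10 = 870
Reduce mod 204: x ≡ 54
Check: 54 mod 12 = 6 ✓, 54 mod 17 = 3 ✓

x ≡ 54 (mod 204)


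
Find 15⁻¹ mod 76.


Use the extended Euclidean algorithm to write 1 = 15·s + 76·t; then s mod 76 is the inverse.
Euclidean algorithm:
  15 = 0·76 + 15
  76 = 5·15 + 1
  15 = 15·1 + 0
gcd(15,76) = 1
Back-substitution gives: 15·(-5) + 76·(1) = 1
So 15⁻¹ ≡ -5 ≡ 71 (mod 76)
Check: 15 × 71 = 1065 ≡ 1 (mod 76) ✓

15⁻¹ ≡ 71 (mod 76)


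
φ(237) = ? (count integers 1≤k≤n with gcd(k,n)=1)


Factor n: 237 = 3 × 79
φ(n) = n · ∏(1 - 1/p) over distinct primes p | n
φ(237) = 237 · (1 - 1/3) · (1 - 1/79) = 156

φ(237) = 156


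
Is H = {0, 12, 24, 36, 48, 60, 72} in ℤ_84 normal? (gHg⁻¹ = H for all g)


H = {0, 12, 24, 36, 48, 60, 72} in ℤ_84
ℤ_84 is abelian; every subgroup of an abelian group is normal

Yes, normal subgroup


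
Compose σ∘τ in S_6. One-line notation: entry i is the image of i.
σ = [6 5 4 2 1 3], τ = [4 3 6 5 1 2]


σ∘τ: apply τ first, then σ
1 →τ 4 →σ 2
2 →τ 3 →σ 4
3 →τ 6 →σ 3
4 →τ 5 →σ 1
5 →τ 1 →σ 6
6 →τ 2 →σ 5

σ∘τ = [2 4 3 1 6 5]


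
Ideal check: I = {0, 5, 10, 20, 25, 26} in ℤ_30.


Check ideal conditions for I = {0, 5, 10, 20, 25, 26} in ℤ_30:
(1) I is an additive subgroup? No
(2) For r ∈ ℤ_30 and a ∈ I: r·a ∈ I? No  [counterexample: r=2, a=26, r·a mod 30 = 22 ∉ I]

No, I is not an ideal of ℤ_30


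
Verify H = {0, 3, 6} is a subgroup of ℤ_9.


Subgroup test for H = {0, 3, 6} in (ℤ_9, +):
(1) 0 ∈ H? Yes
(2) Closure: for all a,b ∈ H, (a+b) mod 9 ∈ H? Yes
(3) Inverses: for all a ∈ H, -a mod 9 ∈ H? Yes

Yes, H is a subgroup of ℤ_9


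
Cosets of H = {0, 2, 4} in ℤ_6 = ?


H = {0, 2, 4}, |H| = 3
Number of cosets = |G|/|H| = 6/3 = 2
0 + H = {0, 2, 4}
1 + H = {1, 3, 5}

Cosets: 0+H={0,2,4}; 1+H={1,3,5}


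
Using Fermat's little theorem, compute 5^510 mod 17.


Fermat's little theorem: if p is prime and gcd(a,p)=1, then a^(p-1) ≡ 1 (mod p)
p = 17 is prime, gcd(5,17) = 1
Reduce exponent: 510 mod 16 = 14
So 5^510 ≡ 5^14 (mod 17)
5^14 mod 17 = 15

5^510 ≡ 15 (mod 17)


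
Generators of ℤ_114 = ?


g generates ℤ_n iff gcd(g,n) = 1
Prime factors of 114: 2, 3, 19
Generators are g ∈ {1,...,113} not divisible by any of these primes.
Generators: {1, 5, 7, 11, 13, 17, 23, 25, 29, 31, 35, 37, 41, 43, 47, 49, 53, 55, 59, 61, 65, 67, 71, 73, 77, 79, 83, 85, 89, 91, 97, 101, 103, 107, 109, 113}
Number of generators = φ(114) = 36

Generators of ℤ_114 = {1, 5, 7, 11, 13, 17, 23, 25, 29, 31, 35, 37, 41, 43, 47, 49, 53, 55, 59, 61, 65, 67, 71, 73, 77, 79, 83, 85, 89, 91, 97, 101, 103, 107, 109, 113}


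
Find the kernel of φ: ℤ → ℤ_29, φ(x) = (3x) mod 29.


Kernel = preimage of identity
ker(φ) = {x ∈ ℤ : 3x ≡ 0 (mod 29)}. gcd(3,29) = 1, so 3x ≡ 0 (mod 29) ⟺ x ≡ 0 (mod 29/1 = 29). Hence ker(φ) = 29ℤ

ker(φ) = 29ℤ


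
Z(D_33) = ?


Z(G) = {g ∈ G | gx = xg for all x ∈ G}
For odd n, Z(D_n) = {e}: no nontrivial rotation commutes with all reflections

Z(D_33) = {e}


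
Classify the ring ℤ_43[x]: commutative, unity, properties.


ℤ_43 is a field (n prime), so ℤ_43[x] is a commutative integral domain with unity
Commutative: Yes
Integral domain: Yes
Has unity: Yes

ℤ_43[x]: Commutative=Yes, Unity=Yes


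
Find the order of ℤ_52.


ℤ_n has n elements.

|ℤ_52| = 52


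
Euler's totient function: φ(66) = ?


Factor n: 66 = 2 × 3 × 11
φ(n) = n · ∏(1 - 1/p) over distinct primes p | n
φ(66) = 66 · (1 - 1/2) · (1 - 1/3) · (1 - 1/11) = 20

φ(66) = 20


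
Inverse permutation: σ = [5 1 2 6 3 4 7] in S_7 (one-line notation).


To find σ⁻¹, swap domain and range:
σ(1) = 5 → σ⁻¹(5) = 1
σ(2) = 1 → σ⁻¹(1) = 2
σ(3) = 2 → σ⁻¹(2) = 3
σ(4) = 6 → σ⁻¹(6) = 4
σ(5) = 3 → σ⁻¹(3) = 5
σ(6) = 4 → σ⁻¹(4) = 6
σ(7) = 7 → σ⁻¹(7) = 7

σ⁻¹ = [2 3 5 6 1 4 7]


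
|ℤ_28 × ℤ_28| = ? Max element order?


|ℤ_28 × ℤ_28| = 28 × 28 = 784
Max element order = lcm(28,28) = 28
Cyclic? No (gcd=28)

|ℤ_28×ℤ_28| = 784, max element order = 28


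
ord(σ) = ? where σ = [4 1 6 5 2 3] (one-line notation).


Cycle decomposition: (1 4 5 2) (3 6)
Cycle lengths: 4, 2
Order = lcm(4, 2) = 4

ord(σ) = 4


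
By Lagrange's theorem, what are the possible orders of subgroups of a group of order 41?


Lagrange's theorem: |H| divides |G|
|G| = 41
Divisors of 41: 1, 41

Possible subgroup orders: {1, 41}


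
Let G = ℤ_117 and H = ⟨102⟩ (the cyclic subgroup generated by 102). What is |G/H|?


|⟨102⟩| = n / gcd(102, 117) = 117 / 3 = 39
H is normal (ℤ_117 is abelian).
|G/H| = |G| / |H| = 117 / 39 = 3

|G/H| = 3


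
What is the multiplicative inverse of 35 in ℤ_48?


Use the extended Euclidean algorithm to write 1 = 35·s + 48·t; then s mod 48 is the inverse.
Euclidean algorithm:
  35 = 0·48 + 35
  48 = 1·35 + 13
  35 = 2·13 + 9
  13 = 1·9 + 4
  9 = 2·4 + 1
  4 = 4·1 + 0
gcd(35,48) = 1
Back-substitution gives: 35·(11) + 48·(-8) = 1
So 35⁻¹ ≡ 11 ≡ 11 (mod 48)
Check: 35 × 11 = 385 ≡ 1 (mod 48) ✓

35⁻¹ ≡ 11 (mod 48)


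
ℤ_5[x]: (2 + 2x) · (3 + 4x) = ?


Expand and collect like terms; reduce coefficients mod 5:
x^0: 2·3 = 6 ≡ 1 (mod 5)
x^1: 2·4 + 2·3 = 14 ≡ 4 (mod 5)
x^2: 2·4 = 8 ≡ 3 (mod 5)
Result: 1 + 4x + 3x^2

f · g = 1 + 4x + 3x^2


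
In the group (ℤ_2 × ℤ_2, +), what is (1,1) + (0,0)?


Operation: componentwise addition mod (2, 2)
(1,1) + (0,0) = ((a₁+b₁) mod 2, (a₂+b₂) mod 2) with a = (1,1), b = (0,0)

(1,1) + (0,0) = (1,1)


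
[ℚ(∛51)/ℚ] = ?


∛51 has minimal polynomial x³ - 51 (irreducible over ℚ since 51 is not a perfect cube)

[ℚ(∛51)/ℚ] = 3


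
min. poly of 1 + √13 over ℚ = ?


Let α = 1 + √13. Then α - 1 = √13, so (α - 1)² = 13, giving α² - 2α - 12 = 0. Degree 2 and α ∉ ℚ, so this is the minimal polynomial.

Minimal polynomial: x² - 2x - 12


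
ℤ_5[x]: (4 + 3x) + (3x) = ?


Add coefficients mod 5:
x^0: 4 + 0 = 4 (mod 5)
x^1: 3 + 3 = 1 (mod 5)
Result: 4 + x

f + g = 4 + x


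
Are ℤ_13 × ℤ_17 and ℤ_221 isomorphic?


Comparing ℤ_13 × ℤ_17 and ℤ_221:
gcd(13,17) = 1, so ℤ_13 × ℤ_17 ≅ ℤ_221 (CRT)

Yes, ℤ_13 × ℤ_17 ≅ ℤ_221


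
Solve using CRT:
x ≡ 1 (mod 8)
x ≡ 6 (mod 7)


m₁ = 8, m₂ = 7, gcd = 1, so CRT applies. M = m₁·m₂ = 56
Let M₁ = M/m₁ = 7, M₂ = M/m₂ = 8
Find y₁ ≡ M₁⁻¹ (mod m₁): 7⁻¹ ≡ 7 (mod 8)
Find y₂ ≡ M₂⁻¹ (mod m₂): 8⁻¹ ≡ 1 (mod 7)
x = a₁·M₁·y₁ + a₂·M₂·y₂ = 1·7·7 + 6·8·1 = 97
Reduce mod 56: x ≡ 41
Check: 41 mod 8 = 1 ✓, 41 mod 7 = 6 ✓

x ≡ 41 (mod 56)


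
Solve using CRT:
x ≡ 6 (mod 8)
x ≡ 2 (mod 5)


m₁ = 8, m₂ = 5, gcd = 1, so CRT applies. M = m₁·m₂ = 40
Let M₁ = M/m₁ = 5, M₂ = M/m₂ = 8
Find y₁ ≡ M₁⁻¹ (mod m₁): 5⁻¹ ≡ 5 (mod 8)
Find y₂ ≡ M₂⁻¹ (mod m₂): 8⁻¹ ≡ 2 (mod 5)
x = a₁·M₁·y₁ + a₂·M₂·y₂ = 6·5·5 + 2·8·2 = 182
Reduce mod 40: x ≡ 22
Check: 22 mod 8 = 6 ✓, 22 mod 5 = 2 ✓

x ≡ 22 (mod 40)


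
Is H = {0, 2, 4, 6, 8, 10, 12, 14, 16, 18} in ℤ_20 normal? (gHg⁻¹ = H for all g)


H = {0, 2, 4, 6, 8, 10, 12, 14, 16, 18} in ℤ_20
ℤ_20 is abelian; every subgroup of an abelian group is normal

Yes, normal subgroup


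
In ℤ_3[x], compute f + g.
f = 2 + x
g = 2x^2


Add coefficients mod 3:
x^0: 2 + 0 = 2 (mod 3)
x^1: 1 + 0 = 1 (mod 3)
x^2: 0 + 2 = 2 (mod 3)
Result: 2 + x + 2x^2

f + g = 2 + x + 2x^2


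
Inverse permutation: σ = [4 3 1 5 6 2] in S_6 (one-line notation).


To find σ⁻¹, swap domain and range:
σ(1) = 4 → σ⁻¹(4) = 1
σ(2) = 3 → σ⁻¹(3) = 2
σ(3) = 1 → σ⁻¹(1) = 3
σ(4) = 5 → σ⁻¹(5) = 4
σ(5) = 6 → σ⁻¹(6) = 5
σ(6) = 2 → σ⁻¹(2) = 6

σ⁻¹ = [3 6 2 1 4 5]


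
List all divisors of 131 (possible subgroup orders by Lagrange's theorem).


Lagrange's theorem: |H| divides |G|
|G| = 131
Divisors of 131: 1, 131

Possible subgroup orders: {1, 131}


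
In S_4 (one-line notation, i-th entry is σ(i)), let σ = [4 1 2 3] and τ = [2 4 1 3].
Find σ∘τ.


σ∘τ: apply τ first, then σ
1 →τ 2 →σ 1
2 →τ 4 →σ 3
3 →τ 1 →σ 4
4 →τ 3 →σ 2

σ∘τ = [1 3 4 2]


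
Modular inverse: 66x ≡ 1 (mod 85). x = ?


Use the extended Euclidean algorithm to write 1 = 66·s + 85·t; then s mod 85 is the inverse.
Euclidean algorithm:
  66 = 0·85 + 66
  85 = 1·66 + 19
  66 = 3·19 + 9
  19 = 2·9 + 1
  9 = 9·1 + 0
gcd(66,85) = 1
Back-substitution gives: 66·(-9) + 85·(7) = 1
So 66⁻¹ ≡ -9 ≡ 76 (mod 85)
Check: 66 × 76 = 5016 ≡ 1 (mod 85) ✓

66⁻¹ ≡ 76 (mod 85)


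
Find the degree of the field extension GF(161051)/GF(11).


GF(161051) = GF(11^5), so the extension degree is 5

[GF(161051)/GF(11)] = 5


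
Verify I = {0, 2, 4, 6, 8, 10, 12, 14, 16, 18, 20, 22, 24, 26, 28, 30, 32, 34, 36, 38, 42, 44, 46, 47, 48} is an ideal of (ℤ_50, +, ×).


Check ideal conditions for I = {0, 2, 4, 6, 8, 10, 12, 14, 16, 18, 20, 22, 24, 26, 28, 30, 32, 34, 36, 38, 42, 44, 46, 47, 48} in ℤ_50:
(1) I is an additive subgroup? No
(2) For r ∈ ℤ_50 and a ∈ I: r·a ∈ I? No  [counterexample: r=2, a=20, r·a mod 50 = 40 ∉ I]

No, I is not an ideal of ℤ_50


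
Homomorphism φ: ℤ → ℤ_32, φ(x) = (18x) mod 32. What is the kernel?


Kernel = preimage of identity
ker(φ) = {x ∈ ℤ : 18x ≡ 0 (mod 32)}. gcd(18,32) = 2, so 18x ≡ 0 (mod 32) ⟺ x ≡ 0 (mod 32/2 = 16). Hence ker(φ) = 16ℤ

ker(φ) = 16ℤ


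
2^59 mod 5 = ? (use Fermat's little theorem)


Fermat's little theorem: if p is prime and gcd(a,p)=1, then a^(p-1) ≡ 1 (mod p)
p = 5 is prime, gcd(2,5) = 1
Reduce exponent: 59 mod 4 = 3
So 2^59 ≡ 2^3 (mod 5)
2^3 mod 5 = 3

2^59 ≡ 3 (mod 5)


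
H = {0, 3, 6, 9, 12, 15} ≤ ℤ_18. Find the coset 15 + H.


15 + H = {15 + h (mod 18) : h ∈ H}
15+0=15, 15+3=0, 15+6=3, 15+9=6, 15+12=9, 15+15=12
15 + H = {0, 3, 6, 9, 12, 15} = 0 + H

15 + H = {0, 3, 6, 9, 12, 15}


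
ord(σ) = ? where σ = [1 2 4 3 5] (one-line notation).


Cycle decomposition: (3 4)
Cycle lengths: 2
Order = lcm(2) = 2

ord(σ) = 2


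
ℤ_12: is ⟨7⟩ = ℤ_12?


g generates ℤ_n iff gcd(g, n) = 1
gcd(7, 12) = 1
Since gcd = 1, 7 is a generator.

Yes, 7 generates ℤ_12


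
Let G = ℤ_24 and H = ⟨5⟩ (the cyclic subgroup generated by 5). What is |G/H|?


|⟨5⟩| = n / gcd(5, 24) = 24 / 1 = 24
H is normal (ℤ_24 is abelian).
|G/H| = |G| / |H| = 24 / 24 = 1

|G/H| = 1


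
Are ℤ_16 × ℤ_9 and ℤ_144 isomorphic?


Comparing ℤ_16 × ℤ_9 and ℤ_144:
gcd(16,9) = 1, so ℤ_16 × ℤ_9 ≅ ℤ_144 (CRT)

Yes, ℤ_16 × ℤ_9 ≅ ℤ_144


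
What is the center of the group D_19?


Z(G) = {g ∈ G | gx = xg for all x ∈ G}
For odd n, Z(D_n) = {e}: no nontrivial rotation commutes with all reflections

Z(D_19) = {e}


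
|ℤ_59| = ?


ℤ_n has n elements.

|ℤ_59| = 59


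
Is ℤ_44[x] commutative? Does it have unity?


ℤ_44 has zero divisors (2·22 ≡ 0), and these lift to constant zero divisors in ℤ_44[x]; so not an integral domain
Commutative: Yes
Integral domain: No
Has unity: Yes

ℤ_44[x]: Commutative=Yes, Unity=Yes


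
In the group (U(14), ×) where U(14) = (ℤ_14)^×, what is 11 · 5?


Operation: multiplication mod 14
11 · 5 = (a × b) mod 14 with a = 11, b = 5

11 · 5 = 13


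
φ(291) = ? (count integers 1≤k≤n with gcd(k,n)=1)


Factor n: 291 = 3 × 97
φ(n) = n · ∏(1 - 1/p) over distinct primes p | n
φ(291) = 291 · (1 - 1/3) · (1 - 1/97) = 192

φ(291) = 192


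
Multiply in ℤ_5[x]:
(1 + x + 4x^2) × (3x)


Expand and collect like terms; reduce coefficients mod 5:
x^0: 1·0 = 0 ≡ 0 (mod 5)
x^1: 1·3 + 1·0 = 3 ≡ 3 (mod 5)
x^2: 1·3 + 4·0 = 3 ≡ 3 (mod 5)
x^3: 4·3 = 12 ≡ 2 (mod 5)
Result: 3x + 3x^2 + 2x^3

f · g = 3x + 3x^2 + 2x^3


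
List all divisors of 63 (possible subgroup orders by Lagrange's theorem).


Lagrange's theorem: |H| divides |G|
|G| = 63
Divisors of 63: 1, 3, 7, 9, 21, 63

Possible subgroup orders: {1, 3, 7, 9, 21, 63}


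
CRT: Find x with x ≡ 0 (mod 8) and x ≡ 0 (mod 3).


m₁ = 8, m₂ = 3, gcd = 1, so CRT applies. M = m₁·m₂ = 24
Let M₁ = M/m₁ = 3, M₂ = M/m₂ = 8
Find y₁ ≡ M₁⁻¹ (mod m₁): 3⁻¹ ≡ 3 (mod 8)
Find y₂ ≡ M₂⁻¹ (mod m₂): 8⁻¹ ≡ 2 (mod 3)
x = a₁·M₁·y₁ + a₂·M₂·y₂ = 0·3·3 + 0·8·2 = 0
Reduce mod 24: x ≡ 0
Check: 0 mod 8 = 0 ✓, 0 mod 3 = 0 ✓

x ≡ 0 (mod 24)


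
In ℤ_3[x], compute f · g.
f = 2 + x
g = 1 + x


Expand and collect like terms; reduce coefficients mod 3:
x^0: 2·1 = 2 ≡ 2 (mod 3)
x^1: 2·1 + 1·1 = 3 ≡ 0 (mod 3)
x^2: 1·1 = 1 ≡ 1 (mod 3)
Result: 2 + x^2

f · g = 2 + x^2


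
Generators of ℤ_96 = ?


g generates ℤ_n iff gcd(g,n) = 1
Prime factors of 96: 2, 3
Generators are g ∈ {1,...,95} not divisible by any of these primes.
Generators: {1, 5, 7, 11, 13, 17, 19, 23, 25, 29, 31, 35, 37, 41, 43, 47, 49, 53, 55, 59, 61, 65, 67, 71, 73, 77, 79, 83, 85, 89, 91, 95}
Number of generators = φ(96) = 32

Generators of ℤ_96 = {1, 5, 7, 11, 13, 17, 19, 23, 25, 29, 31, 35, 37, 41, 43, 47, 49, 53, 55, 59, 61, 65, 67, 71, 73, 77, 79, 83, 85, 89, 91, 95}


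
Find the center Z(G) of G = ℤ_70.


Z(G) = {g ∈ G | gx = xg for all x ∈ G}
ℤ_70 is abelian, so Z(G) = G

Z(ℤ_70) = ℤ_70


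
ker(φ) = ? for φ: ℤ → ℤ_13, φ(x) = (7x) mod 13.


Kernel = preimage of identity
ker(φ) = {x ∈ ℤ : 7x ≡ 0 (mod 13)}. gcd(7,13) = 1, so 7x ≡ 0 (mod 13) ⟺ x ≡ 0 (mod 13/1 = 13). Hence ker(φ) = 13ℤ

ker(φ) = 13ℤ


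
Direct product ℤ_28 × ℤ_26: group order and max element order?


|ℤ_28 × ℤ_26| = 28 × 26 = 728
Max element order = lcm(28,26) = 364
Cyclic? No (gcd=2)

|ℤ_28×ℤ_26| = 728, max element order = 364


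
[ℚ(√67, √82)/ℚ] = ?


[ℚ(√67,√82):ℚ] = [ℚ(√67,√82):ℚ(√67)]·[ℚ(√67):ℚ] = 2·2 = 4

[ℚ(√67, √82)/ℚ] = 4


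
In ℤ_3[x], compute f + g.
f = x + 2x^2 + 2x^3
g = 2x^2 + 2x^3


Add coefficients mod 3:
x^0: 0 + 0 = 0 (mod 3)
x^1: 1 + 0 = 1 (mod 3)
x^2: 2 + 2 = 1 (mod 3)
x^3: 2 + 2 = 1 (mod 3)
Result: x + x^2 + x^3

f + g = x + x^2 + x^3


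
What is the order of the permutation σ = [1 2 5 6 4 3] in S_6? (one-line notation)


Cycle decomposition: (3 5 4 6)
Cycle lengths: 4
Order = lcm(4) = 4

ord(σ) = 4


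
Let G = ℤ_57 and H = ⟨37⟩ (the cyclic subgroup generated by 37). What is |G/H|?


|⟨37⟩| = n / gcd(37, 57) = 57 / 1 = 57
H is normal (ℤ_57 is abelian).
|G/H| = |G| / |H| = 57 / 57 = 1

|G/H| = 1


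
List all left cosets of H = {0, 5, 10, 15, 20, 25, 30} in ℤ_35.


H = {0, 5, 10, 15, 20, 25, 30}, |H| = 7
Number of cosets = |G|/|H| = 35/7 = 5
0 + H = {0, 5, 10, 15, 20, 25, 30}
1 + H = {1, 6, 11, 16, 21, 26, 31}
2 + H = {2, 7, 12, 17, 22, 27, 32}
3 + H = {3, 8, 13, 18, 23, 28, 33}
4 + H = {4, 9, 14, 19, 24, 29, 34}

Cosets: 0+H={0,5,10,15,20,25,30}; 1+H={1,6,11,16,21,26,31}; 2+H={2,7,12,17,22,27,32}; 3+H={3,8,13,18,23,28,33}; 4+H={4,9,14,19,24,29,34}


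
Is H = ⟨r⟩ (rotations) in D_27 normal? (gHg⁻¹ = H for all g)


H = ⟨r⟩ (rotations) in D_27
The rotation subgroup ⟨r⟩ has index 2 in D_27, so it is normal

Yes, normal subgroup


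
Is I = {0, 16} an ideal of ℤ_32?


Check ideal conditions for I = {0, 16} in ℤ_32:
(1) I is an additive subgroup? Yes
(2) For r ∈ ℤ_32 and a ∈ I: r·a ∈ I? Yes

Yes, I is an ideal of ℤ_32


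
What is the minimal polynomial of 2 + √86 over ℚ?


Let α = 2 + √86. Then α - 2 = √86, so (α - 2)² = 86, giving α² - 4α - 82 = 0. Degree 2 and α ∉ ℚ, so this is the minimal polynomial.

Minimal polynomial: x² - 4x - 82


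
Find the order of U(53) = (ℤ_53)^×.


U(n) is the group of units mod n; |U(n)| = φ(n)
|U(53)| = φ(53) = 52

|U(53) = (ℤ_53)^×| = 52


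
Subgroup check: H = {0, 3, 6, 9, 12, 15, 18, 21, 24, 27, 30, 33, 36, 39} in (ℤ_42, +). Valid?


Subgroup test for H = {0, 3, 6, 9, 12, 15, 18, 21, 24, 27, 30, 33, 36, 39} in (ℤ_42, +):
(1) 0 ∈ H? Yes
(2) Closure: for all a,b ∈ H, (a+b) mod 42 ∈ H? Yes
(3) Inverses: for all a ∈ H, -a mod 42 ∈ H? Yes

Yes, H is a subgroup of ℤ_42


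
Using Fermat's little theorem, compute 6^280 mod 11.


Fermat's little theorem: if p is prime and gcd(a,p)=1, then a^(p-1) ≡ 1 (mod p)
p = 11 is prime, gcd(6,11) = 1
Reduce exponent: 280 mod 10 = 0
So 6^280 ≡ 6^0 (mod 11)
6^0 = 1

6^280 ≡ 1 (mod 11)


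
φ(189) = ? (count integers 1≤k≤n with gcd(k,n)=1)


Factor n: 189 = 3^3 × 7
φ(n) = n · ∏(1 - 1/p) over distinct primes p | n
φ(189) = 189 · (1 - 1/3) · (1 - 1/7) = 108

φ(189) = 108


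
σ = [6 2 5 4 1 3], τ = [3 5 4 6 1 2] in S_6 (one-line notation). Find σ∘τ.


σ∘τ: apply τ first, then σ
1 →τ 3 →σ 5
2 →τ 5 →σ 1
3 →τ 4 →σ 4
4 →τ 6 →σ 3
5 →τ 1 →σ 6
6 →τ 2 →σ 2

σ∘τ = [5 1 4 3 6 2]


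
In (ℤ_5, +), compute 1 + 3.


Operation: addition mod 5
1 + 3 = (a + b) mod 5 with a = 1, b = 3

1 + 3 = 4


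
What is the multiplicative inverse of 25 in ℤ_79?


Use the extended Euclidean algorithm to write 1 = 25·s + 79·t; then s mod 79 is the inverse.
Euclidean algorithm:
  25 = 0·79 + 25
  79 = 3·25 + 4
  25 = 6·4 + 1
  4 = 4·1 + 0
gcd(25,79) = 1
Back-substitution gives: 25·(19) + 79·(-6) = 1
So 25⁻¹ ≡ 19 ≡ 19 (mod 79)
Check: 25 × 19 = 475 ≡ 1 (mod 79) ✓

25⁻¹ ≡ 19 (mod 79)


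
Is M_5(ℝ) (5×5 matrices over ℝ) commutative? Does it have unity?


Matrix multiplication is non-commutative for n ≥ 2; the identity matrix I is the unity; singular matrices give zero divisors, so not an integral domain
Commutative: No
Integral domain: No
Has unity: Yes

M_5(ℝ) (5×5 matrices over ℝ): Commutative=No, Unity=Yes


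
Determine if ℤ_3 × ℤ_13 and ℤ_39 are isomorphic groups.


Comparing ℤ_3 × ℤ_13 and ℤ_39:
gcd(3,13) = 1, so ℤ_3 × ℤ_13 ≅ ℤ_39 (CRT)

Yes, ℤ_3 × ℤ_13 ≅ ℤ_39


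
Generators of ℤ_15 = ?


g generates ℤ_n iff gcd(g,n) = 1
Checking each g ∈ {1,...,14}:
gcd(1,15) = 1
gcd(2,15) = 1
gcd(3,15) = 3
gcd(4,15) = 1
gcd(5,15) = 5
gcd(6,15) = 3
gcd(7,15) = 1
gcd(8,15) = 1
gcd(9,15) = 3
gcd(10,15) = 5
gcd(11,15) = 1
gcd(12,15) = 3
gcd(13,15) = 1
gcd(14,15) = 1
Generators: {1, 2, 4, 7, 8, 11, 13, 14}
Number of generators = φ(15) = 8

Generators of ℤ_15 = {1, 2, 4, 7, 8, 11, 13, 14}


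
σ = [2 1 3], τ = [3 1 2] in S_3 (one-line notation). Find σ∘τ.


σ∘τ: apply τ first, then σ
1 →τ 3 →σ 3
2 →τ 1 →σ 2
3 →τ 2 →σ 1

σ∘τ = [3 2 1]


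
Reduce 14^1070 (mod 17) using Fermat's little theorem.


Fermat's little theorem: if p is prime and gcd(a,p)=1, then a^(p-1) ≡ 1 (mod p)
p = 17 is prime, gcd(14,17) = 1
Reduce exponent: 1070 mod 16 = 14
So 14^1070 ≡ 14^14 (mod 17)
14^14 mod 17 = 2

14^1070 ≡ 2 (mod 17)


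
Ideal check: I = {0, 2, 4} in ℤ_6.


Check ideal conditions for I = {0, 2, 4} in ℤ_6:
(1) I is an additive subgroup? Yes
(2) For r ∈ ℤ_6 and a ∈ I: r·a ∈ I? Yes

Yes, I is an ideal of ℤ_6


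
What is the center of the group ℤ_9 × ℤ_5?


Z(G) = {g ∈ G | gx = xg for all x ∈ G}
Direct product of abelian groups is abelian, so Z(G) = G

Z(ℤ_9 × ℤ_5) = ℤ_9 × ℤ_5


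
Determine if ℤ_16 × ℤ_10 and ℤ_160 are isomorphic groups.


Comparing ℤ_16 × ℤ_10 and ℤ_160:
gcd(16,10) = 2 ≠ 1. Max element order in ℤ_16×ℤ_10 is lcm(16,10) = 80 < 160, so it has no element of order 160

No, ℤ_16 × ℤ_10 ≇ ℤ_160


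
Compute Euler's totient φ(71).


Factor n: 71 = 71
φ(n) = n · ∏(1 - 1/p) over distinct primes p | n
φ(71) = 71 · (1 - 1/71) = 70

φ(71) = 70


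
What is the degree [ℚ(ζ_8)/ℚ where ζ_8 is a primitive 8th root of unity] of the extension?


[ℚ(ζ_n):ℚ] = deg Φ_n(x) = φ(n). Here φ(8) = 4

[ℚ(ζ_8)/ℚ where ζ_8 is a primitive 8th root of unity] = 4


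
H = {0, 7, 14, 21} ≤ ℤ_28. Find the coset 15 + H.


15 + H = {15 + h (mod 28) : h ∈ H}
15+0=15, 15+7=22, 15+14=1, 15+21=8
15 + H = {1, 8, 15, 22} = 1 + H

15 + H = {1, 8, 15, 22}


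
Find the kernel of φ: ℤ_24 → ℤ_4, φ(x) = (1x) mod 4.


Kernel = preimage of identity
ker(φ) = {x ∈ ℤ_24 : 1x ≡ 0 (mod 4)}. Since 4 | 24, φ is well-defined. The kernel is the cyclic subgroup ⟨4⟩ of ℤ_24 (order 6), i.e. {0, 4, 8, 12, 16, 20}

ker(φ) = {0, 4, 8, 12, 16, 20}


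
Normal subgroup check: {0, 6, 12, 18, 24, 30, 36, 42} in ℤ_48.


H = {0, 6, 12, 18, 24, 30, 36, 42} in ℤ_48
ℤ_48 is abelian; every subgroup of an abelian group is normal

Yes, normal subgroup


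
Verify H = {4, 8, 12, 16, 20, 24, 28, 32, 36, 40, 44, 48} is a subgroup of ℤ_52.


Subgroup test for H = {4, 8, 12, 16, 20, 24, 28, 32, 36, 40, 44, 48} in (ℤ_52, +):
(1) 0 ∈ H? No
(2) Closure: for all a,b ∈ H, (a+b) mod 52 ∈ H? No  [counterexample: 4 + 48 = 0 ∉ H]
(3) Inverses: for all a ∈ H, -a mod 52 ∈ H? Yes

No, H is not a subgroup of ℤ_52


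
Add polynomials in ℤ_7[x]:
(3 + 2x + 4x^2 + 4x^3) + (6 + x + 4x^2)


Add coefficients mod 7:
x^0: 3 + 6 = 2 (mod 7)
x^1: 2 + 1 = 3 (mod 7)
x^2: 4 + 4 = 1 (mod 7)
x^3: 4 + 0 = 4 (mod 7)
Result: 2 + 3x + x^2 + 4x^3

f + g = 2 + 3x + x^2 + 4x^3


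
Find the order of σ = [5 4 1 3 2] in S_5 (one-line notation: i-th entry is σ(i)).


Cycle decomposition: (1 5 2 4 3)
Cycle lengths: 5
Order = lcm(5) = 5

ord(σ) = 5


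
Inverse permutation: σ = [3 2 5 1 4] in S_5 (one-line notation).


To find σ⁻¹, swap domain and range:
σ(1) = 3 → σ⁻¹(3) = 1
σ(2) = 2 → σ⁻¹(2) = 2
σ(3) = 5 → σ⁻¹(5) = 3
σ(4) = 1 → σ⁻¹(1) = 4
σ(5) = 4 → σ⁻¹(4) = 5

σ⁻¹ = [4 2 1 5 3]


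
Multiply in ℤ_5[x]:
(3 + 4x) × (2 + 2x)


Expand and collect like terms; reduce coefficients mod 5:
x^0: 3·2 = 6 ≡ 1 (mod 5)
x^1: 3·2 + 4·2 = 14 ≡ 4 (mod 5)
x^2: 4·2 = 8 ≡ 3 (mod 5)
Result: 1 + 4x + 3x^2

f · g = 1 + 4x + 3x^2


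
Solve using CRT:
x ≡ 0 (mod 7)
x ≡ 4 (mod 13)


m₁ = 7, m₂ = 13, gcd = 1, so CRT applies. M = m₁·m₂ = 91
Let M₁ = M/m₁ = 13, M₂ = M/m₂ = 7
Find y₁ ≡ M₁⁻¹ (mod m₁): 13⁻¹ ≡ 6 (mod 7)
Find y₂ ≡ M₂⁻¹ (mod m₂): 7⁻¹ ≡ 2 (mod 13)
x = a₁·M₁·y₁ + a₂·M₂·y₂ = 0·13·6 + 4·7·2 = 56
Reduce mod 91: x ≡ 56
Check: 56 mod 7 = 0 ✓, 56 mod 13 = 4 ✓

x ≡ 56 (mod 91)


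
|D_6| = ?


|D_n| = 2n (n rotations and n reflections)
|D_6| = 2×6 = 12

|D_6| = 12


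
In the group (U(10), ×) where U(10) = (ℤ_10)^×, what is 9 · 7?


Operation: multiplication mod 10
9 · 7 = (a × b) mod 10 with a = 9, b = 7

9 · 7 = 3


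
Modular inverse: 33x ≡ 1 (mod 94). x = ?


Use the extended Euclidean algorithm to write 1 = 33·s + 94·t; then s mod 94 is the inverse.
Euclidean algorithm:
  33 = 0·94 + 33
  94 = 2·33 + 28
  33 = 1·28 + 5
  28 = 5·5 + 3
  5 = 1·3 + 2
  3 = 1·2 + 1
  2 = 2·1 + 0
gcd(33,94) = 1
Back-substitution gives: 33·(-37) + 94·(13) = 1
So 33⁻¹ ≡ -37 ≡ 57 (mod 94)
Check: 33 × 57 = 1881 ≡ 1 (mod 94) ✓

33⁻¹ ≡ 57 (mod 94)


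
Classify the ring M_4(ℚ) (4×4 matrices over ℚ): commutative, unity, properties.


Matrix multiplication is non-commutative for n ≥ 2; the identity matrix I is the unity; singular matrices give zero divisors, so not an integral domain
Commutative: No
Integral domain: No
Has unity: Yes

M_4(ℚ) (4×4 matrices over ℚ): Commutative=No, Unity=Yes


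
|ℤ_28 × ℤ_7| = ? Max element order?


|ℤ_28 × ℤ_7| = 28 × 7 = 196
Max element order = lcm(28,7) = 28
Cyclic? No (gcd=7)

|ℤ_28×ℤ_7| = 196, max element order = 28


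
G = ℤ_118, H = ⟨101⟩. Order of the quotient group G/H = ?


|⟨101⟩| = n / gcd(101, 118) = 118 / 1 = 118
H is normal (ℤ_118 is abelian).
|G/H| = |G| / |H| = 118 / 118 = 1

|G/H| = 1


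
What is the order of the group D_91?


|D_n| = 2n (n rotations and n reflections)
|D_91| = 2×91 = 182

|D_91| = 182


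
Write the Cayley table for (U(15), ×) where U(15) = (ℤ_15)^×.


Elements: {1, 2, 4, 7, 8, 11, 13, 14}
Operation: multiplication mod 15
Entry (a, b) = (a × b) mod 15

Cayley table:
   |  1 |  2 |  4 |  7 |  8 | 11 | 13 | 14
 1 |  1 |  2 |  4 |  7 |  8 | 11 | 13 | 14
 2 |  2 |  4 |  8 | 14 |  1 |  7 | 11 | 13
 4 |  4 |  8 |  1 | 13 |  2 | 14 |  7 | 11
 7 |  7 | 14 | 13 |  4 | 11 |  2 |  1 |  8
 8 |  8 |  1 |  2 | 11 |  4 | 13 | 14 |  7
11 | 11 |  7 | 14 |  2 | 13 |  1 |  8 |  4
13 | 13 | 11 |  7 |  1 | 14 |  8 |  4 |  2
14 | 14 | 13 | 11 |  8 |  7 |  4 |  2 |  1


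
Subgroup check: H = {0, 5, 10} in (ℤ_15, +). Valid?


Subgroup test for H = {0, 5, 10} in (ℤ_15, +):
(1) 0 ∈ H? Yes
(2) Closure: for all a,b ∈ H, (a+b) mod 15 ∈ H? Yes
(3) Inverses: for all a ∈ H, -a mod 15 ∈ H? Yes

Yes, H is a subgroup of ℤ_15


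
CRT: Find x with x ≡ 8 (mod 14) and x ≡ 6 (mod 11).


m₁ = 14, m₂ = 11, gcd = 1, so CRT applies. M = m₁·m₂ = 154
Let M₁ = M/m₁ = 11, M₂ = M/m₂ = 14
Find y₁ ≡ M₁⁻¹ (mod m₁): 11⁻¹ ≡ 9 (mod 14)
Find y₂ ≡ M₂⁻¹ (mod m₂): 14⁻¹ ≡ 4 (mod 11)
x = a₁·M₁·y₁ + a₂·M₂·y₂ = 8·11·9 + 6·14·4 = 1128
Reduce mod 154: x ≡ 50
Check: 50 mod 14 = 8 ✓, 50 mod 11 = 6 ✓

x ≡ 50 (mod 154)


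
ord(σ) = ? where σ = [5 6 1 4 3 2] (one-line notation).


Cycle decomposition: (1 5 3) (2 6)
Cycle lengths: 3, 2
Order = lcm(3, 2) = 6

ord(σ) = 6


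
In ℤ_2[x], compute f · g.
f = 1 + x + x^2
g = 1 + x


Expand and collect like terms; reduce coefficients mod 2:
x^0: 1·1 = 1 ≡ 1 (mod 2)
x^1: 1·1 + 1·1 = 2 ≡ 0 (mod 2)
x^2: 1·1 + 1·1 = 2 ≡ 0 (mod 2)
x^3: 1·1 = 1 ≡ 1 (mod 2)
Result: 1 + x^3

f · g = 1 + x^3


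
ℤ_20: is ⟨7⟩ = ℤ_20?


g generates ℤ_n iff gcd(g, n) = 1
gcd(7, 20) = 1
Since gcd = 1, 7 is a generator.

Yes, 7 generates ℤ_20


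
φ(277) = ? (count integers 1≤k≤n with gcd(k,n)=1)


Factor n: 277 = 277
φ(n) = n · ∏(1 - 1/p) over distinct primes p | n
φ(277) = 277 · (1 - 1/277) = 276

φ(277) = 276


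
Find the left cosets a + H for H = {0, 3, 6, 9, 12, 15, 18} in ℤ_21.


H = {0, 3, 6, 9, 12, 15, 18}, |H| = 7
Number of cosets = |G|/|H| = 21/7 = 3
0 + H = {0, 3, 6, 9, 12, 15, 18}
1 + H = {1, 4, 7, 10, 13, 16, 19}
2 + H = {2, 5, 8, 11, 14, 17, 20}

Cosets: 0+H={0,3,6,9,12,15,18}; 1+H={1,4,7,10,13,16,19}; 2+H={2,5,8,11,14,17,20}


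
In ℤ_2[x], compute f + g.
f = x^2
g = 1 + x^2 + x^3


Add coefficients mod 2:
x^0: 0 + 1 = 1 (mod 2)
x^1: 0 + 0 = 0 (mod 2)
x^2: 1 + 1 = 0 (mod 2)
x^3: 0 + 1 = 1 (mod 2)
Result: 1 + x^3

f + g = 1 + x^3


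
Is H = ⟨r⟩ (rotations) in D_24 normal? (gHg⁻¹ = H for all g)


H = ⟨r⟩ (rotations) in D_24
The rotation subgroup ⟨r⟩ has index 2 in D_24, so it is normal

Yes, normal subgroup


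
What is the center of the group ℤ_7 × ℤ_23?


Z(G) = {g ∈ G | gx = xg for all x ∈ G}
Direct product of abelian groups is abelian, so Z(G) = G

Z(ℤ_7 × ℤ_23) = ℤ_7 × ℤ_23


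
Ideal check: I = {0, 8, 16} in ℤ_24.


Check ideal conditions for I = {0, 8, 16} in ℤ_24:
(1) I is an additive subgroup? Yes
(2) For r ∈ ℤ_24 and a ∈ I: r·a ∈ I? Yes

Yes, I is an ideal of ℤ_24


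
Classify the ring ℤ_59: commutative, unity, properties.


ℤ_59 is a commutative ring with unity 1; 59 is prime, so ℤ_59 is a field (hence an integral domain)
Commutative: Yes
Integral domain: Yes
Has unity: Yes

ℤ_59: Commutative=Yes, Unity=Yes


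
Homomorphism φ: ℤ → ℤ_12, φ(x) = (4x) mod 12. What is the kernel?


Kernel = preimage of identity
ker(φ) = {x ∈ ℤ : 4x ≡ 0 (mod 12)}. gcd(4,12) = 4, so 4x ≡ 0 (mod 12) ⟺ x ≡ 0 (mod 12/4 = 3). Hence ker(φ) = 3ℤ

ker(φ) = 3ℤ


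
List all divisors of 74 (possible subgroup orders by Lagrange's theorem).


Lagrange's theorem: |H| divides |G|
|G| = 74
Divisors of 74: 1, 2, 37, 74

Possible subgroup orders: {1, 2, 37, 74}


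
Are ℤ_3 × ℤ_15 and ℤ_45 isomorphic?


Comparing ℤ_3 × ℤ_15 and ℤ_45:
gcd(3,15) = 3 ≠ 1. Max element order in ℤ_3×ℤ_15 is lcm(3,15) = 15 < 45, so it has no element of order 45

No, ℤ_3 × ℤ_15 ≇ ℤ_45


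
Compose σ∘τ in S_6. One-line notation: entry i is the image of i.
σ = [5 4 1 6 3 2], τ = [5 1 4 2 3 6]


σ∘τ: apply τ first, then σ
1 →τ 5 →σ 3
2 →τ 1 →σ 5
3 →τ 4 →σ 6
4 →τ 2 →σ 4
5 →τ 3 →σ 1
6 →τ 6 →σ 2

σ∘τ = [3 5 6 4 1 2]


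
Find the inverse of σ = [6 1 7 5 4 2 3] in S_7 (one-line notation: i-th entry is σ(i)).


To find σ⁻¹, swap domain and range:
σ(1) = 6 → σ⁻¹(6) = 1
σ(2) = 1 → σ⁻¹(1) = 2
σ(3) = 7 → σ⁻¹(7) = 3
σ(4) = 5 → σ⁻¹(5) = 4
σ(5) = 4 → σ⁻¹(4) = 5
σ(6) = 2 → σ⁻¹(2) = 6
σ(7) = 3 → σ⁻¹(3) = 7

σ⁻¹ = [2 6 7 5 4 1 3]


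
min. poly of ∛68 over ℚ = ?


∛68 satisfies x³ - 68 = 0, irreducible over ℚ (no rational root; 68 is not a perfect cube)

Minimal polynomial: x³ - 68


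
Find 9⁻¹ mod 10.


Use the extended Euclidean algorithm to write 1 = 9·s + 10·t; then s mod 10 is the inverse.
Euclidean algorithm:
  9 = 0·10 + 9
  10 = 1·9 + 1
  9 = 9·1 + 0
gcd(9,10) = 1
Back-substitution gives: 9·(-1) + 10·(1) = 1
So 9⁻¹ ≡ -1 ≡ 9 (mod 10)
Check: 9 × 9 = 81 ≡ 1 (mod 10) ✓

9⁻¹ ≡ 9 (mod 10)


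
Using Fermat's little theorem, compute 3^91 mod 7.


Fermat's little theorem: if p is prime and gcd(a,p)=1, then a^(p-1) ≡ 1 (mod p)
p = 7 is prime, gcd(3,7) = 1
Reduce exponent: 91 mod 6 = 1
So 3^91 ≡ 3^1 (mod 7)
3^1 mod 7 = 3

3^91 ≡ 3 (mod 7)


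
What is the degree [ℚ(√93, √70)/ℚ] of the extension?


[ℚ(√93,√70):ℚ] = [ℚ(√93,√70):ℚ(√93)]·[ℚ(√93):ℚ] = 2·2 = 4

[ℚ(√93, √70)/ℚ] = 4


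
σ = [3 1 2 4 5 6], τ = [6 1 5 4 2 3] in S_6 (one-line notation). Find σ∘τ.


σ∘τ: apply τ first, then σ
1 →τ 6 →σ 6
2 →τ 1 →σ 3
3 →τ 5 →σ 5
4 →τ 4 →σ 4
5 →τ 2 →σ 1
6 →τ 3 →σ 2

σ∘τ = [6 3 5 4 1 2]


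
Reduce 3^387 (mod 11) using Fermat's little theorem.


Fermat's little theorem: if p is prime and gcd(a,p)=1, then a^(p-1) ≡ 1 (mod p)
p = 11 is prime, gcd(3,11) = 1
Reduce exponent: 387 mod 10 = 7
So 3^387 ≡ 3^7 (mod 11)
3^7 mod 11 = 9

3^387 ≡ 9 (mod 11)


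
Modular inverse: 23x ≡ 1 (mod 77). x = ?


Use the extended Euclidean algorithm to write 1 = 23·s + 77·t; then s mod 77 is the inverse.
Euclidean algorithm:
  23 = 0·77 + 23
  77 = 3·23 + 8
  23 = 2·8 + 7
  8 = 1·7 + 1
  7 = 7·1 + 0
gcd(23,77) = 1
Back-substitution gives: 23·(-10) + 77·(3) = 1
So 23⁻¹ ≡ -10 ≡ 67 (mod 77)
Check: 23 × 67 = 1541 ≡ 1 (mod 77) ✓

23⁻¹ ≡ 67 (mod 77)


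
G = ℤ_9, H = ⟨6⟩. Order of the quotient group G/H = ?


|⟨6⟩| = n / gcd(6, 9) = 9 / 3 = 3
H is normal (ℤ_9 is abelian).
|G/H| = |G| / |H| = 9 / 3 = 3

|G/H| = 3


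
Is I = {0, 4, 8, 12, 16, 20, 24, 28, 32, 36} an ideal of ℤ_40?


Check ideal conditions for I = {0, 4, 8, 12, 16, 20, 24, 28, 32, 36} in ℤ_40:
(1) I is an additive subgroup? Yes
(2) For r ∈ ℤ_40 and a ∈ I: r·a ∈ I? Yes

Yes, I is an ideal of ℤ_40


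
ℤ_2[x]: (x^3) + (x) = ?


Add coefficients mod 2:
x^0: 0 + 0 = 0 (mod 2)
x^1: 0 + 1 = 1 (mod 2)
x^2: 0 + 0 = 0 (mod 2)
x^3: 1 + 0 = 1 (mod 2)
Result: x + x^3

f + g = x + x^3


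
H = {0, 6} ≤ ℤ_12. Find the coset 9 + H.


9 + H = {9 + h (mod 12) : h ∈ H}
9+0=9, 9+6=3
9 + H = {3, 9} = 3 + H

9 + H = {3, 9}


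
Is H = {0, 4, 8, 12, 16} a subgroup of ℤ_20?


Subgroup test for H = {0, 4, 8, 12, 16} in (ℤ_20, +):
(1) 0 ∈ H? Yes
(2) Closure: for all a,b ∈ H, (a+b) mod 20 ∈ H? Yes
(3) Inverses: for all a ∈ H, -a mod 20 ∈ H? Yes

Yes, H is a subgroup of ℤ_20


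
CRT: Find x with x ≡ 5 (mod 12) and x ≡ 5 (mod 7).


m₁ = 12, m₂ = 7, gcd = 1, so CRT applies. M = m₁·m₂ = 84
Let M₁ = M/m₁ = 7, M₂ = M/m₂ = 12
Find y₁ ≡ M₁⁻¹ (mod m₁): 7⁻¹ ≡ 7 (mod 12)
Find y₂ ≡ M₂⁻¹ (mod m₂): 12⁻¹ ≡ 3 (mod 7)
x = a₁·M₁·y₁ + a₂·M₂·y₂ = 5·7·7 + 5·12·3 = 425
Reduce mod 84: x ≡ 5
Check: 5 mod 12 = 5 ✓, 5 mod 7 = 5 ✓

x ≡ 5 (mod 84)


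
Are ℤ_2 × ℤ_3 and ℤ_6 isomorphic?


Comparing ℤ_2 × ℤ_3 and ℤ_6:
gcd(2,3) = 1, so ℤ_2 × ℤ_3 ≅ ℤ_6 (CRT)

Yes, ℤ_2 × ℤ_3 ≅ ℤ_6


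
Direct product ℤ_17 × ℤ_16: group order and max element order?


|ℤ_17 × ℤ_16| = 17 × 16 = 272
Max element order = lcm(17,16) = 272
Cyclic? Yes (gcd=1)

|ℤ_17×ℤ_16| = 272, max element order = 272


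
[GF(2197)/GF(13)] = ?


GF(2197) = GF(13^3), so the extension degree is 3

[GF(2197)/GF(13)] = 3


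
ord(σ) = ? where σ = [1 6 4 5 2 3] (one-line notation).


Cycle decomposition: (2 6 3 4 5)
Cycle lengths: 5
Order = lcm(5) = 5

ord(σ) = 5


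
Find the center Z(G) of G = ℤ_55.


Z(G) = {g ∈ G | gx = xg for all x ∈ G}
ℤ_55 is abelian, so Z(G) = G

Z(ℤ_55) = ℤ_55


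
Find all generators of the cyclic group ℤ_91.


g generates ℤ_n iff gcd(g,n) = 1
Prime factors of 91: 7, 13
Generators are g ∈ {1,...,90} not divisible by any of these primes.
Generators: {1, 2, 3, 4, 5, 6, 8, 9, 10, 11, 12, 15, 16, 17, 18, 19, 20, 22, 23, 24, 25, 27, 29, 30, 31, 32, 33, 34, 36, 37, 38, 40, 41, 43, 44, 45, 46, 47, 48, 50, 51, 53, 54, 55, 57, 58, 59, 60, 61, 62, 64, 66, 67, 68, 69, 71, 72, 73, 74, 75, 76, 79, 80, 81, 82, 83, 85, 86, 87, 88, 89, 90}
Number of generators = φ(91) = 72

Generators of ℤ_91 = {1, 2, 3, 4, 5, 6, 8, 9, 10, 11, 12, 15, 16, 17, 18, 19, 20, 22, 23, 24, 25, 27, 29, 30, 31, 32, 33, 34, 36, 37, 38, 40, 41, 43, 44, 45, 46, 47, 48, 50, 51, 53, 54, 55, 57, 58, 59, 60, 61, 62, 64, 66, 67, 68, 69, 71, 72, 73, 74, 75, 76, 79, 80, 81, 82, 83, 85, 86, 87, 88, 89, 90}


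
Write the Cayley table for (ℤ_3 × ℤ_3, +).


Elements: {(0,0), (0,1), (0,2), (1,0), (1,1), (1,2), (2,0), (2,1), (2,2)}
Operation: componentwise addition mod (3, 3)
Entry (a, b) = ((a₁+b₁) mod 3, (a₂+b₂) mod 3)

Cayley table:
      | (0,0) | (0,1) | (0,2) | (1,0) | (1,1) | (1,2) | (2,0) | (2,1) | (2,2)
(0,0) | (0,0) | (0,1) | (0,2) | (1,0) | (1,1) | (1,2) | (2,0) | (2,1) | (2,2)
(0,1) | (0,1) | (0,2) | (0,0) | (1,1) | (1,2) | (1,0) | (2,1) | (2,2) | (2,0)
(0,2) | (0,2) | (0,0) | (0,1) | (1,2) | (1,0) | (1,1) | (2,2) | (2,0) | (2,1)
(1,0) | (1,0) | (1,1) | (1,2) | (2,0) | (2,1) | (2,2) | (0,0) | (0,1) | (0,2)
(1,1) | (1,1) | (1,2) | (1,0) | (2,1) | (2,2) | (2,0) | (0,1) | (0,2) | (0,0)
(1,2) | (1,2) | (1,0) | (1,1) | (2,2) | (2,0) | (2,1) | (0,2) | (0,0) | (0,1)
(2,0) | (2,0) | (2,1) | (2,2) | (0,0) | (0,1) | (0,2) | (1,0) | (1,1) | (1,2)
(2,1) | (2,1) | (2,2) | (2,0) | (0,1) | (0,2) | (0,0) | (1,1) | (1,2) | (1,0)
(2,2) | (2,2) | (2,0) | (2,1) | (0,2) | (0,0) | (0,1) | (1,2) | (1,0) | (1,1)


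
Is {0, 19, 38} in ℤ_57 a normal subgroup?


H = {0, 19, 38} in ℤ_57
ℤ_57 is abelian; every subgroup of an abelian group is normal

Yes, normal subgroup


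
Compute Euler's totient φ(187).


Factor n: 187 = 11 × 17
φ(n) = n · ∏(1 - 1/p) over distinct primes p | n
φ(187) = 187 · (1 - 1/11) · (1 - 1/17) = 160

φ(187) = 160
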